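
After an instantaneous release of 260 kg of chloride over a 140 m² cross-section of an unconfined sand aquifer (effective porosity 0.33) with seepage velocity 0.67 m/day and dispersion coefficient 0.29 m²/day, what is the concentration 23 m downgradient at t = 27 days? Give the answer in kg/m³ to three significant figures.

0.263 kg/m³

For an instantaneous plane source, C(x,t) = M/(n_e·A·√(4πDt)) · exp(−(x−vt)²/(4Dt)), with n_e·A the pore (flow) area.
Plume center vt = 0.67 × 27 = 18.09 m, so the well at 23 m is 4.91 m downgradient of the peak.
√(4πDt) = 9.919 m, giving peak height M/(n_e·A·√(4πDt)) = 260/(0.33 × 140 × 9.919) = 0.5674 kg/m³.
(x−vt)²/(4Dt) = (4.91)²/(4 × 0.29 × 27) = 0.7697; exp(−0.7697) = 0.4632.
C = 0.5674 × 0.4632 = 0.263 kg/m³.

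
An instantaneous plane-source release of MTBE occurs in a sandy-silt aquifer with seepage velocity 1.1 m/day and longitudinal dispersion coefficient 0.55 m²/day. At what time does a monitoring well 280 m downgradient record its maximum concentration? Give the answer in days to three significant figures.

254 days

For the 1D instantaneous-source solution, setting ∂C/∂t = 0 at fixed x gives v²t² + 2Dt − x² = 0, so t = (√(D² + v²x²) − D)/v².
√(D² + v²x²) = √(0.55² + 1.1² × 280²) = 308.0; v² = 1.21.
t = (308.0 − 0.55)/1.21 = 254 days (vs. the pure-advection estimate x/v = 255 d).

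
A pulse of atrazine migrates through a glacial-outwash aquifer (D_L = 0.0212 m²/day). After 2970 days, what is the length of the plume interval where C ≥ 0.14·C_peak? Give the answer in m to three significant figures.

The plume is Gaussian with σ = √(2Dt) = √(2 × 0.0212 × 2970) = 11.22 m.
C/C_peak = exp(−Δx²/(2σ²)) = 0.14 ⇒ Δx = σ·√(−2 ln 0.14) = 11.22 × 1.983 = 22.25 m.
Width = 2Δx = 44.5 m.

44.5 m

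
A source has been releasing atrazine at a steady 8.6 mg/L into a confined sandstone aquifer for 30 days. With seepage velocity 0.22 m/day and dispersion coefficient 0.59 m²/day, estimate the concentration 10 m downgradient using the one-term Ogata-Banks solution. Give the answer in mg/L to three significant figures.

For a continuous step input, C/C₀ ≈ ½·erfc((x−vt)/(2√(Dt))).
vt = 0.22 × 30 = 6.6 m and 2√(Dt) = 2√(0.59 × 30) = 8.414 m.
Argument (x−vt)/(2√(Dt)) = (10 − 6.6)/8.414 = 0.4041; ½·erfc(0.4041) = 0.2838.
C = 8.6 × 0.2838 = 2.44 mg/L.

2.44 mg/L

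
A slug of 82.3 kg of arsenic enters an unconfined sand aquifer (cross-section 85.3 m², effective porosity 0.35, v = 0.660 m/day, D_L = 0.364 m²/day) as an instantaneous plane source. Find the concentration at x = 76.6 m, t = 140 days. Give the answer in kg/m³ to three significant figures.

0.0320 kg/m³

For an instantaneous plane source, C(x,t) = M/(n_e·A·√(4πDt)) · exp(−(x−vt)²/(4Dt)), with n_e·A the pore (flow) area.
Plume center vt = 0.660 × 140 = 92.4 m, so the well at 76.6 m is 15.8 m upgradient of the peak.
√(4πDt) = 25.31 m, giving peak height M/(n_e·A·√(4πDt)) = 82.3/(0.35 × 85.3 × 25.31) = 0.1089 kg/m³.
(x−vt)²/(4Dt) = (-15.8)²/(4 × 0.364 × 140) = 1.225; exp(−1.225) = 0.2938.
C = 0.1089 × 0.2938 = 0.0320 kg/m³.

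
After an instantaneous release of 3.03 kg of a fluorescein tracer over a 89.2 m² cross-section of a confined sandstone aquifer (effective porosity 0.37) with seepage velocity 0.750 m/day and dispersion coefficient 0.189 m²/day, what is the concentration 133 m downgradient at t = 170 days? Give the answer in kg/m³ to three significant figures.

0.00361 kg/m³

For an instantaneous plane source, C(x,t) = M/(n_e·A·√(4πDt)) · exp(−(x−vt)²/(4Dt)), with n_e·A the pore (flow) area.
Plume center vt = 0.750 × 170 = 127.5 m, so the well at 133 m is 5.5 m downgradient of the peak.
√(4πDt) = 20.09 m, giving peak height M/(n_e·A·√(4πDt)) = 3.03/(0.37 × 89.2 × 20.09) = 0.004570 kg/m³.
(x−vt)²/(4Dt) = (5.5)²/(4 × 0.189 × 170) = 0.2354; exp(−0.2354) = 0.7903.
C = 0.004570 × 0.7903 = 0.00361 kg/m³.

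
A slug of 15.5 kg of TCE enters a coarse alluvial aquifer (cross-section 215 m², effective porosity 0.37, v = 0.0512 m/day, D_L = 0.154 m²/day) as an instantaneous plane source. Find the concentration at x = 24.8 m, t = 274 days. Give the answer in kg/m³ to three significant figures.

For an instantaneous plane source, C(x,t) = M/(n_e·A·√(4πDt)) · exp(−(x−vt)²/(4Dt)), with n_e·A the pore (flow) area.
Plume center vt = 0.0512 × 274 = 14.0288 m, so the well at 24.8 m is 10.7712 m downgradient of the peak.
√(4πDt) = 23.03 m, giving peak height M/(n_e·A·√(4πDt)) = 15.5/(0.37 × 215 × 23.03) = 0.008461 kg/m³.
(x−vt)²/(4Dt) = (10.7712)²/(4 × 0.154 × 274) = 0.6874; exp(−0.6874) = 0.5029.
C = 0.008461 × 0.5029 = 0.00426 kg/m³.

0.00426 kg/m³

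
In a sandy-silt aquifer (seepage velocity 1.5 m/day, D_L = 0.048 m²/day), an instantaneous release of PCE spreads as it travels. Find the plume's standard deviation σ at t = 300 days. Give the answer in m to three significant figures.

Dispersive spreading gives a Gaussian with σ² = 2Dt; advection only shifts the center.
σ = √(2 × 0.048 × 300) = 5.37 m.

5.37 m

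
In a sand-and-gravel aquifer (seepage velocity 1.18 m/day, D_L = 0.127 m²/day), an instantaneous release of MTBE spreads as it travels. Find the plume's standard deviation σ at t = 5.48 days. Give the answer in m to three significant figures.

1.18 m

Dispersive spreading gives a Gaussian with σ² = 2Dt; advection only shifts the center.
σ = √(2 × 0.127 × 5.48) = 1.18 m.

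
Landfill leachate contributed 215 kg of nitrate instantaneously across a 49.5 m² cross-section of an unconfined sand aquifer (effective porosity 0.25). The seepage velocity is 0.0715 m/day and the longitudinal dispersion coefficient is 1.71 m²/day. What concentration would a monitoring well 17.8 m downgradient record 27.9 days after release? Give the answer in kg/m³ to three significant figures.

0.192 kg/m³

For an instantaneous plane source, C(x,t) = M/(n_e·A·√(4πDt)) · exp(−(x−vt)²/(4Dt)), with n_e·A the pore (flow) area.
Plume center vt = 0.0715 × 27.9 = 1.99485 m, so the well at 17.8 m is 15.80515 m downgradient of the peak.
√(4πDt) = 24.49 m, giving peak height M/(n_e·A·√(4πDt)) = 215/(0.25 × 49.5 × 24.49) = 0.7094 kg/m³.
(x−vt)²/(4Dt) = (15.80515)²/(4 × 1.71 × 27.9) = 1.309; exp(−1.309) = 0.2701.
C = 0.7094 × 0.2701 = 0.192 kg/m³.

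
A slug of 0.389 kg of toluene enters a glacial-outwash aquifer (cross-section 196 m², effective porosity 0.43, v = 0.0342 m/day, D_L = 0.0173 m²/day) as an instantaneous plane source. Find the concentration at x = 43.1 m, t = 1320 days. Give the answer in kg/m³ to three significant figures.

0.000260 kg/m³

For an instantaneous plane source, C(x,t) = M/(n_e·A·√(4πDt)) · exp(−(x−vt)²/(4Dt)), with n_e·A the pore (flow) area.
Plume center vt = 0.0342 × 1320 = 45.144 m, so the well at 43.1 m is 2.044 m upgradient of the peak.
√(4πDt) = 16.94 m, giving peak height M/(n_e·A·√(4πDt)) = 0.389/(0.43 × 196 × 16.94) = 0.0002725 kg/m³.
(x−vt)²/(4Dt) = (-2.044)²/(4 × 0.0173 × 1320) = 0.04574; exp(−0.04574) = 0.9553.
C = 0.0002725 × 0.9553 = 0.000260 kg/m³.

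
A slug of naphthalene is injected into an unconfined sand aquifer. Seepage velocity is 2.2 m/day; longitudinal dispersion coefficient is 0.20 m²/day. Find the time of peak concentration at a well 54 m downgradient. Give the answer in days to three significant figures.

For the 1D instantaneous-source solution, setting ∂C/∂t = 0 at fixed x gives v²t² + 2Dt − x² = 0, so t = (√(D² + v²x²) − D)/v².
√(D² + v²x²) = √(0.20² + 2.2² × 54²) = 118.8; v² = 4.84.
t = (118.8 − 0.20)/4.84 = 24.5 days (vs. the pure-advection estimate x/v = 24.5 d).

24.5 days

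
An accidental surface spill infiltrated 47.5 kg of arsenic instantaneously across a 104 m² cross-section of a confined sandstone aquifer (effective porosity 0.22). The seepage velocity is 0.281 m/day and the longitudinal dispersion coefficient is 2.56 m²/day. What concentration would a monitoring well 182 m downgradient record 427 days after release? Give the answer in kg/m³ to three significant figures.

0.00735 kg/m³

For an instantaneous plane source, C(x,t) = M/(n_e·A·√(4πDt)) · exp(−(x−vt)²/(4Dt)), with n_e·A the pore (flow) area.
Plume center vt = 0.281 × 427 = 119.987 m, so the well at 182 m is 62.013 m downgradient of the peak.
√(4πDt) = 117.2 m, giving peak height M/(n_e·A·√(4πDt)) = 47.5/(0.22 × 104 × 117.2) = 0.01771 kg/m³.
(x−vt)²/(4Dt) = (62.013)²/(4 × 2.56 × 427) = 0.8795; exp(−0.8795) = 0.4150.
C = 0.01771 × 0.4150 = 0.00735 kg/m³.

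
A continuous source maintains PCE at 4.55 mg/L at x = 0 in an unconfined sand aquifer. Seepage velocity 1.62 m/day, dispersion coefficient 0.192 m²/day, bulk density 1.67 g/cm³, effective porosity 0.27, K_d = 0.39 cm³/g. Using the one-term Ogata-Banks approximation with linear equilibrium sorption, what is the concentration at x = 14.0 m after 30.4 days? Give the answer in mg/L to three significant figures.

Retardation factor R = 1 + ρ_b·K_d/n = 1 + 1.67 × 0.39/0.27 = 3.412.
Sorption retards both mechanisms: v_R = v/R = 0.4748 m/day, D_R = D/R = 0.05627 m²/day.
v_R·t = 0.4748 × 30.4 = 14.43392 m; 2√(D_R t) = 2.616 m; argument = (14.0 − 14.43392)/2.616 = -0.1659.
C = C₀ × ½·erfc(-0.1659) = 4.55 × 0.5927 = 2.70 mg/L.

2.70 mg/L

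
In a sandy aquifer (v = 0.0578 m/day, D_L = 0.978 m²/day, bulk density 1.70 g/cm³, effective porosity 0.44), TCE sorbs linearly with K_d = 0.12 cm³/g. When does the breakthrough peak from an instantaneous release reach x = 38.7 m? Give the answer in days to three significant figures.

Retardation factor R = 1 + ρ_b·K_d/n = 1 + 1.70 × 0.12/0.44 = 1.464.
Sorption retards both mechanisms: v_R = v/R = 0.03948 m/day, D_R = D/R = 0.6680 m²/day.
Peak time from v_R²t² + 2D_R t − x² = 0: t = (√(D_R² + v_R²x²) − D_R)/v_R².
√(D_R² + v_R²x²) = √(0.6680² + 0.03948² × 38.7²) = 1.668; v_R² = 0.001559.
t = (1.668 − 0.6680)/0.001559 = 641 days.

641 days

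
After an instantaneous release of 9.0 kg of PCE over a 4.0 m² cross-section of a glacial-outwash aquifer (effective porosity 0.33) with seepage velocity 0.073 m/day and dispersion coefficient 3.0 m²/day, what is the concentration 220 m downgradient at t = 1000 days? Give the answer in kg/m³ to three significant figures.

For an instantaneous plane source, C(x,t) = M/(n_e·A·√(4πDt)) · exp(−(x−vt)²/(4Dt)), with n_e·A the pore (flow) area.
Plume center vt = 0.073 × 1000 = 73 m, so the well at 220 m is 147 m downgradient of the peak.
√(4πDt) = 194.2 m, giving peak height M/(n_e·A·√(4πDt)) = 9.0/(0.33 × 4.0 × 194.2) = 0.03511 kg/m³.
(x−vt)²/(4Dt) = (147)²/(4 × 3.0 × 1000) = 1.801; exp(−1.801) = 0.1651.
C = 0.03511 × 0.1651 = 0.00580 kg/m³.

0.00580 kg/m³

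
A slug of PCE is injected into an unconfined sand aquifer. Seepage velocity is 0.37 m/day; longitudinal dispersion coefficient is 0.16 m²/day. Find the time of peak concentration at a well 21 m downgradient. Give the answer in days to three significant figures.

For the 1D instantaneous-source solution, setting ∂C/∂t = 0 at fixed x gives v²t² + 2Dt − x² = 0, so t = (√(D² + v²x²) − D)/v².
√(D² + v²x²) = √(0.16² + 0.37² × 21²) = 7.772; v² = 0.1369.
t = (7.772 − 0.16)/0.1369 = 55.6 days (vs. the pure-advection estimate x/v = 56.8 d).

55.6 days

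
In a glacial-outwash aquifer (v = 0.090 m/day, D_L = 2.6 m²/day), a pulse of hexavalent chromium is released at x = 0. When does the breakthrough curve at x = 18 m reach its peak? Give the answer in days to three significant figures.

57.2 days

For the 1D instantaneous-source solution, setting ∂C/∂t = 0 at fixed x gives v²t² + 2Dt − x² = 0, so t = (√(D² + v²x²) − D)/v².
√(D² + v²x²) = √(2.6² + 0.090² × 18²) = 3.063; v² = 0.0081.
t = (3.063 − 2.6)/0.0081 = 57.2 days (vs. the pure-advection estimate x/v = 200 d).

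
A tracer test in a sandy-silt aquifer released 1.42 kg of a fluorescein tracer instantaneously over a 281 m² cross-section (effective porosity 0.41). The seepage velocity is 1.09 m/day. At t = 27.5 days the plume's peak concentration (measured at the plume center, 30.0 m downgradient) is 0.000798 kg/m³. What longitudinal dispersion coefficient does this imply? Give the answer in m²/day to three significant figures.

At the plume center C_max = M/(n_e·A·√(4πDt)), so D = M²/(4πt·(n_e·A·C_max)²).
n_e·A·C_max = 0.41 × 281 × 0.000798 = 0.09194 kg/m.
D = 1.42²/(4π × 27.5 × 0.09194²) = 0.690 m²/day.

0.690 m²/day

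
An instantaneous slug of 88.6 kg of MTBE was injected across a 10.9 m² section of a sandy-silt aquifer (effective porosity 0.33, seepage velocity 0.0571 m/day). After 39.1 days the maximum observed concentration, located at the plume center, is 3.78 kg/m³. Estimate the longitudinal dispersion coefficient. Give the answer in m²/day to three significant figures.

0.0864 m²/day

At the plume center C_max = M/(n_e·A·√(4πDt)), so D = M²/(4πt·(n_e·A·C_max)²).
n_e·A·C_max = 0.33 × 10.9 × 3.78 = 13.60 kg/m.
D = 88.6²/(4π × 39.1 × 13.60²) = 0.0864 m²/day.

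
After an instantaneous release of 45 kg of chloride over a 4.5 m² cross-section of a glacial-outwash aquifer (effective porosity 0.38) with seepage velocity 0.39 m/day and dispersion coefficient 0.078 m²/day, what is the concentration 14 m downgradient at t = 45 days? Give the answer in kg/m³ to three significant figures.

For an instantaneous plane source, C(x,t) = M/(n_e·A·√(4πDt)) · exp(−(x−vt)²/(4Dt)), with n_e·A the pore (flow) area.
Plume center vt = 0.39 × 45 = 17.55 m, so the well at 14 m is 3.55 m upgradient of the peak.
√(4πDt) = 6.641 m, giving peak height M/(n_e·A·√(4πDt)) = 45/(0.38 × 4.5 × 6.641) = 3.963 kg/m³.
(x−vt)²/(4Dt) = (-3.55)²/(4 × 0.078 × 45) = 0.8976; exp(−0.8976) = 0.4075.
C = 3.963 × 0.4075 = 1.61 kg/m³.

1.61 kg/m³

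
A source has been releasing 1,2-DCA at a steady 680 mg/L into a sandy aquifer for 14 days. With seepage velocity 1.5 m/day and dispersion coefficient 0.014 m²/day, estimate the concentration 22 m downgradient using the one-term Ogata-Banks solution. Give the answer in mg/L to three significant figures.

37.5 mg/L

For a continuous step input, C/C₀ ≈ ½·erfc((x−vt)/(2√(Dt))).
vt = 1.5 × 14 = 21 m and 2√(Dt) = 2√(0.014 × 14) = 0.8854 m.
Argument (x−vt)/(2√(Dt)) = (22 − 21)/0.8854 = 1.129; ½·erfc(1.129) = 0.05517.
C = 680 × 0.05517 = 37.5 mg/L.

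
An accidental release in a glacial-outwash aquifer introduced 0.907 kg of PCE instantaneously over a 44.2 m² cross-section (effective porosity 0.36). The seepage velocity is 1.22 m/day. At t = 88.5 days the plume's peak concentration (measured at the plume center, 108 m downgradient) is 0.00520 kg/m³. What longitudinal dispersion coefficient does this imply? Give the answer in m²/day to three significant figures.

0.108 m²/day

At the plume center C_max = M/(n_e·A·√(4πDt)), so D = M²/(4πt·(n_e·A·C_max)²).
n_e·A·C_max = 0.36 × 44.2 × 0.00520 = 0.08274 kg/m.
D = 0.907²/(4π × 88.5 × 0.08274²) = 0.108 m²/day.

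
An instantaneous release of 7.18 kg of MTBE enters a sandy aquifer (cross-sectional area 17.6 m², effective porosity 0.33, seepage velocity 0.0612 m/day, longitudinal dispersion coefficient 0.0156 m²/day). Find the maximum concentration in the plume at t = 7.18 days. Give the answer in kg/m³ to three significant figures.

1.04 kg/m³

The peak of an instantaneous 1D plume sits at x = vt; there the Gaussian factor is 1 and C_max = M/(n_e·A·√(4πDt)), where n_e·A is the pore area the mass is dissolved in.
√(4πDt) = √(4π × 0.0156 × 7.18) = 1.186 m, so C_max = 7.18/(0.33 × 17.6 × 1.186) = 1.04 kg/m³.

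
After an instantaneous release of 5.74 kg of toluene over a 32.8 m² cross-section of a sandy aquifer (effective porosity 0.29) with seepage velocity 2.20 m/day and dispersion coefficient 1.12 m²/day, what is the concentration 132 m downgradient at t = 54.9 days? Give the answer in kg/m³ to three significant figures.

For an instantaneous plane source, C(x,t) = M/(n_e·A·√(4πDt)) · exp(−(x−vt)²/(4Dt)), with n_e·A the pore (flow) area.
Plume center vt = 2.20 × 54.9 = 120.78 m, so the well at 132 m is 11.22 m downgradient of the peak.
√(4πDt) = 27.80 m, giving peak height M/(n_e·A·√(4πDt)) = 5.74/(0.29 × 32.8 × 27.80) = 0.02171 kg/m³.
(x−vt)²/(4Dt) = (11.22)²/(4 × 1.12 × 54.9) = 0.5118; exp(−0.5118) = 0.5994.
C = 0.02171 × 0.5994 = 0.0130 kg/m³.

0.0130 kg/m³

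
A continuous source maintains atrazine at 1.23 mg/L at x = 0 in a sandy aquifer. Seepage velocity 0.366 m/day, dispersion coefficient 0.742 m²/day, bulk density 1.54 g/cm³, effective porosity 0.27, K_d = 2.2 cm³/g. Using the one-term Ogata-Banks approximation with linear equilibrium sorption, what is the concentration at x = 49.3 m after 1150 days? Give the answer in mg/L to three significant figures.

0.0641 mg/L

Retardation factor R = 1 + ρ_b·K_d/n = 1 + 1.54 × 2.2/0.27 = 13.55.
Sorption retards both mechanisms: v_R = v/R = 0.02701 m/day, D_R = D/R = 0.05476 m²/day.
v_R·t = 0.02701 × 1150 = 31.0615 m; 2√(D_R t) = 15.87 m; argument = (49.3 − 31.0615)/15.87 = 1.149.
C = C₀ × ½·erfc(1.149) = 1.23 × 0.05209 = 0.0641 mg/L.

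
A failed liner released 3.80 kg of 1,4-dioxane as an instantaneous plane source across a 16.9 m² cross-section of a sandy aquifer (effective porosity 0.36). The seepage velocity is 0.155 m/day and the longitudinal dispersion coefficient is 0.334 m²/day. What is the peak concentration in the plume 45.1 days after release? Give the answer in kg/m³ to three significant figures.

The peak of an instantaneous 1D plume sits at x = vt; there the Gaussian factor is 1 and C_max = M/(n_e·A·√(4πDt)), where n_e·A is the pore area the mass is dissolved in.
√(4πDt) = √(4π × 0.334 × 45.1) = 13.76 m, so C_max = 3.80/(0.36 × 16.9 × 13.76) = 0.0454 kg/m³.

0.0454 kg/m³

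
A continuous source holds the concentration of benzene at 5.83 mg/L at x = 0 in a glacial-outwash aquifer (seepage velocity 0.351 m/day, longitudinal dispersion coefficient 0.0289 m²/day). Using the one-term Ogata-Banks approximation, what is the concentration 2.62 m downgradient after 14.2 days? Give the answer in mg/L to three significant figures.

5.80 mg/L

For a continuous step input, C/C₀ ≈ ½·erfc((x−vt)/(2√(Dt))).
vt = 0.351 × 14.2 = 4.9842 m and 2√(Dt) = 2√(0.0289 × 14.2) = 1.281 m.
Argument (x−vt)/(2√(Dt)) = (2.62 − 4.9842)/1.281 = -1.846; ½·erfc(-1.846) = 0.9955.
C = 5.83 × 0.9955 = 5.80 mg/L.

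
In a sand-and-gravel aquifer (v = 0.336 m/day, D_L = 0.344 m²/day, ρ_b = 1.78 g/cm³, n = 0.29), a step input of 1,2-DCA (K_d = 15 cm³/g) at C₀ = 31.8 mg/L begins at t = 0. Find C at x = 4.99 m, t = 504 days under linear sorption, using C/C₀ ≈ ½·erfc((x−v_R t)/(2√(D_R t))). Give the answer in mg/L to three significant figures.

1.60 mg/L

Retardation factor R = 1 + ρ_b·K_d/n = 1 + 1.78 × 15/0.29 = 93.07.
Sorption retards both mechanisms: v_R = v/R = 0.003610 m/day, D_R = D/R = 0.003696 m²/day.
v_R·t = 0.003610 × 504 = 1.81944 m; 2√(D_R t) = 2.730 m; argument = (4.99 − 1.81944)/2.730 = 1.161.
C = C₀ × ½·erfc(1.161) = 31.8 × 0.05031 = 1.60 mg/L.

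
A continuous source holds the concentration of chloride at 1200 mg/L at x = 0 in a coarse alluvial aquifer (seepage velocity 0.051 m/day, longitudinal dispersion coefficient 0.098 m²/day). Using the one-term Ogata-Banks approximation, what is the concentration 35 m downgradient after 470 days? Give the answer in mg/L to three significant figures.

150 mg/L

For a continuous step input, C/C₀ ≈ ½·erfc((x−vt)/(2√(Dt))).
vt = 0.051 × 470 = 23.97 m and 2√(Dt) = 2√(0.098 × 470) = 13.57 m.
Argument (x−vt)/(2√(Dt)) = (35 − 23.97)/13.57 = 0.8128; ½·erfc(0.8128) = 0.1252.
C = 1200 × 0.1252 = 150 mg/L.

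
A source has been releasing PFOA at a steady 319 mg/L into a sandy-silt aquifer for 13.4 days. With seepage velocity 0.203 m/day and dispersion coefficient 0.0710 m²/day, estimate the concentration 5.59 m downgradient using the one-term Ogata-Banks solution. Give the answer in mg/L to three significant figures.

For a continuous step input, C/C₀ ≈ ½·erfc((x−vt)/(2√(Dt))).
vt = 0.203 × 13.4 = 2.7202 m and 2√(Dt) = 2√(0.0710 × 13.4) = 1.951 m.
Argument (x−vt)/(2√(Dt)) = (5.59 − 2.7202)/1.951 = 1.471; ½·erfc(1.471) = 0.01875.
C = 319 × 0.01875 = 5.98 mg/L.

5.98 mg/L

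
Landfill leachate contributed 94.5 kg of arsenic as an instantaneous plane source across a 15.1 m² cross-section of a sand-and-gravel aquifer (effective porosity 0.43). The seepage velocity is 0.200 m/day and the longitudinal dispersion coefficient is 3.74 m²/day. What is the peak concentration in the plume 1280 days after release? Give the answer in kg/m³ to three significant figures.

The peak of an instantaneous 1D plume sits at x = vt; there the Gaussian factor is 1 and C_max = M/(n_e·A·√(4πDt)), where n_e·A is the pore area the mass is dissolved in.
√(4πDt) = √(4π × 3.74 × 1280) = 245.3 m, so C_max = 94.5/(0.43 × 15.1 × 245.3) = 0.0593 kg/m³.

0.0593 kg/m³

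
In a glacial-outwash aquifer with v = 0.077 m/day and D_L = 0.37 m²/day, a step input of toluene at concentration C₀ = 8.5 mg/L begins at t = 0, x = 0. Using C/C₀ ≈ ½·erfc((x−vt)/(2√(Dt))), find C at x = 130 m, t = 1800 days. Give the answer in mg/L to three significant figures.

5.04 mg/L

For a continuous step input, C/C₀ ≈ ½·erfc((x−vt)/(2√(Dt))).
vt = 0.077 × 1800 = 138.6 m and 2√(Dt) = 2√(0.37 × 1800) = 51.61 m.
Argument (x−vt)/(2√(Dt)) = (130 − 138.6)/51.61 = -0.1666; ½·erfc(-0.1666) = 0.5931.
C = 8.5 × 0.5931 = 5.04 mg/L.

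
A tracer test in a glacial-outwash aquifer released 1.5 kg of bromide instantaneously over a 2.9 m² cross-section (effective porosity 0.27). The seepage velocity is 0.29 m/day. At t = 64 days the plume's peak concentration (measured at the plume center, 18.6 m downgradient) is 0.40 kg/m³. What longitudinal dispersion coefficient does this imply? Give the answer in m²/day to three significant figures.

0.0285 m²/day

At the plume center C_max = M/(n_e·A·√(4πDt)), so D = M²/(4πt·(n_e·A·C_max)²).
n_e·A·C_max = 0.27 × 2.9 × 0.40 = 0.3132 kg/m.
D = 1.5²/(4π × 64 × 0.3132²) = 0.0285 m²/day.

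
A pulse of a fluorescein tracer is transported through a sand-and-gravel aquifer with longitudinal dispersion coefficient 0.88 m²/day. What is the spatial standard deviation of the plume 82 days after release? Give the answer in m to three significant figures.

Dispersive spreading gives a Gaussian with σ² = 2Dt; advection only shifts the center.
σ = √(2 × 0.88 × 82) = 12.0 m.

12.0 m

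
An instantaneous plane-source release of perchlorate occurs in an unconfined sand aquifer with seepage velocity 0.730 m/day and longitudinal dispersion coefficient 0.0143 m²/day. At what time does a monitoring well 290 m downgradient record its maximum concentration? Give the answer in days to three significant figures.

397 days

For the 1D instantaneous-source solution, setting ∂C/∂t = 0 at fixed x gives v²t² + 2Dt − x² = 0, so t = (√(D² + v²x²) − D)/v².
√(D² + v²x²) = √(0.0143² + 0.730² × 290²) = 211.7; v² = 0.5329.
t = (211.7 − 0.0143)/0.5329 = 397 days (vs. the pure-advection estimate x/v = 397 d).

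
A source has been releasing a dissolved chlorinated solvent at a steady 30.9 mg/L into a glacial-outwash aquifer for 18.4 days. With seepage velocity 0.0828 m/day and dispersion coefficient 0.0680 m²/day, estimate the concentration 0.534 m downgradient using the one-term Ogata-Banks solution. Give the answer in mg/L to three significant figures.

For a continuous step input, C/C₀ ≈ ½·erfc((x−vt)/(2√(Dt))).
vt = 0.0828 × 18.4 = 1.52352 m and 2√(Dt) = 2√(0.0680 × 18.4) = 2.237 m.
Argument (x−vt)/(2√(Dt)) = (0.534 − 1.52352)/2.237 = -0.4423; ½·erfc(-0.4423) = 0.7342.
C = 30.9 × 0.7342 = 22.7 mg/L.

22.7 mg/L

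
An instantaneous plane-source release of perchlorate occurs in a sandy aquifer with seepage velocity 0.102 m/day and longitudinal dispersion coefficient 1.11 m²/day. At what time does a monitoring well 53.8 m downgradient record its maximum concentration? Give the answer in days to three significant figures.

431 days

For the 1D instantaneous-source solution, setting ∂C/∂t = 0 at fixed x gives v²t² + 2Dt − x² = 0, so t = (√(D² + v²x²) − D)/v².
√(D² + v²x²) = √(1.11² + 0.102² × 53.8²) = 5.599; v² = 0.010404.
t = (5.599 − 1.11)/0.010404 = 431 days (vs. the pure-advection estimate x/v = 527 d).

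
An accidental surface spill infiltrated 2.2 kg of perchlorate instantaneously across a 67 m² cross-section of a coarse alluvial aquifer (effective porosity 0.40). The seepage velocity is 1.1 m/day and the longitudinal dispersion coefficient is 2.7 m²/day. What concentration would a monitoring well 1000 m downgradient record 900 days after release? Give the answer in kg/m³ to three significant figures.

For an instantaneous plane source, C(x,t) = M/(n_e·A·√(4πDt)) · exp(−(x−vt)²/(4Dt)), with n_e·A the pore (flow) area.
Plume center vt = 1.1 × 900 = 990 m, so the well at 1000 m is 10 m downgradient of the peak.
√(4πDt) = 174.7 m, giving peak height M/(n_e·A·√(4πDt)) = 2.2/(0.40 × 67 × 174.7) = 0.0004699 kg/m³.
(x−vt)²/(4Dt) = (10)²/(4 × 2.7 × 900) = 0.01029; exp(−0.01029) = 0.9898.
C = 0.0004699 × 0.9898 = 0.000465 kg/m³.

0.000465 kg/m³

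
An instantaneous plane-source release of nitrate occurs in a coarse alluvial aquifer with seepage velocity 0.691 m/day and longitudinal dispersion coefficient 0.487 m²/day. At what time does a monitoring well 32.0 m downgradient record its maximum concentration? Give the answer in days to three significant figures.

For the 1D instantaneous-source solution, setting ∂C/∂t = 0 at fixed x gives v²t² + 2Dt − x² = 0, so t = (√(D² + v²x²) − D)/v².
√(D² + v²x²) = √(0.487² + 0.691² × 32.0²) = 22.12; v² = 0.477481.
t = (22.12 − 0.487)/0.477481 = 45.3 days (vs. the pure-advection estimate x/v = 46.3 d).

45.3 days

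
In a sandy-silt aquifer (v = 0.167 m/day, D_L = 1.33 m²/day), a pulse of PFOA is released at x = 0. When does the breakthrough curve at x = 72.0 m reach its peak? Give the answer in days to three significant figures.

386 days

For the 1D instantaneous-source solution, setting ∂C/∂t = 0 at fixed x gives v²t² + 2Dt − x² = 0, so t = (√(D² + v²x²) − D)/v².
√(D² + v²x²) = √(1.33² + 0.167² × 72.0²) = 12.10; v² = 0.027889.
t = (12.10 − 1.33)/0.027889 = 386 days (vs. the pure-advection estimate x/v = 431 d).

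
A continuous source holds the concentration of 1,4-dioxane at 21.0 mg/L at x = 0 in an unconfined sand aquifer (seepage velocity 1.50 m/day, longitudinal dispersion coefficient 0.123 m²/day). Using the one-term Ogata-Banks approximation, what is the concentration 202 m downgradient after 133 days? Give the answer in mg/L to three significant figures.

6.95 mg/L

For a continuous step input, C/C₀ ≈ ½·erfc((x−vt)/(2√(Dt))).
vt = 1.50 × 133 = 199.5 m and 2√(Dt) = 2√(0.123 × 133) = 8.089 m.
Argument (x−vt)/(2√(Dt)) = (202 − 199.5)/8.089 = 0.3091; ½·erfc(0.3091) = 0.3310.
C = 21.0 × 0.3310 = 6.95 mg/L.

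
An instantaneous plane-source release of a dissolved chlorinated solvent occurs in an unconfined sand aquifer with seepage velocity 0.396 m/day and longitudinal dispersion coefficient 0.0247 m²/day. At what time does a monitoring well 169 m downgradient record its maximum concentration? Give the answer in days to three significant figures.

For the 1D instantaneous-source solution, setting ∂C/∂t = 0 at fixed x gives v²t² + 2Dt − x² = 0, so t = (√(D² + v²x²) − D)/v².
√(D² + v²x²) = √(0.0247² + 0.396² × 169²) = 66.92; v² = 0.156816.
t = (66.92 − 0.0247)/0.156816 = 427 days (vs. the pure-advection estimate x/v = 427 d).

427 days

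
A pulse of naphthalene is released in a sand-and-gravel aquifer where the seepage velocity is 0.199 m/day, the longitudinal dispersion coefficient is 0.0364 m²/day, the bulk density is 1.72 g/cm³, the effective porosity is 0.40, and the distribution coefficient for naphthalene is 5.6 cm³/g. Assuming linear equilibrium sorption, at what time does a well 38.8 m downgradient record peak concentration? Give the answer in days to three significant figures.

4870 days

Retardation factor R = 1 + ρ_b·K_d/n = 1 + 1.72 × 5.6/0.40 = 25.08.
Sorption retards both mechanisms: v_R = v/R = 0.007935 m/day, D_R = D/R = 0.001451 m²/day.
Peak time from v_R²t² + 2D_R t − x² = 0: t = (√(D_R² + v_R²x²) − D_R)/v_R².
√(D_R² + v_R²x²) = √(0.001451² + 0.007935² × 38.8²) = 0.3079; v_R² = 6.296e-05.
t = (0.3079 − 0.001451)/6.296e-05 = 4870 days.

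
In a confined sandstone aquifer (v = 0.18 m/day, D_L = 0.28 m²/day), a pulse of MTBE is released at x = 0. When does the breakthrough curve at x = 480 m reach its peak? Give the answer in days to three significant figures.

For the 1D instantaneous-source solution, setting ∂C/∂t = 0 at fixed x gives v²t² + 2Dt − x² = 0, so t = (√(D² + v²x²) − D)/v².
√(D² + v²x²) = √(0.28² + 0.18² × 480²) = 86.40; v² = 0.0324.
t = (86.40 − 0.28)/0.0324 = 2660 days (vs. the pure-advection estimate x/v = 2670 d).

2660 days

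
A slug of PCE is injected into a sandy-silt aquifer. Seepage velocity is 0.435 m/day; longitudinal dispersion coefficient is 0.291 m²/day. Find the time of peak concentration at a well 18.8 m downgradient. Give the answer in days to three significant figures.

For the 1D instantaneous-source solution, setting ∂C/∂t = 0 at fixed x gives v²t² + 2Dt − x² = 0, so t = (√(D² + v²x²) − D)/v².
√(D² + v²x²) = √(0.291² + 0.435² × 18.8²) = 8.183; v² = 0.189225.
t = (8.183 − 0.291)/0.189225 = 41.7 days (vs. the pure-advection estimate x/v = 43.2 d).

41.7 days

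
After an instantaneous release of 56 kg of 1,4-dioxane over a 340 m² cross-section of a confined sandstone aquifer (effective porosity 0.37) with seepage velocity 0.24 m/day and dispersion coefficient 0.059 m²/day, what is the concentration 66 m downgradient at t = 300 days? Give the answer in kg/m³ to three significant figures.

For an instantaneous plane source, C(x,t) = M/(n_e·A·√(4πDt)) · exp(−(x−vt)²/(4Dt)), with n_e·A the pore (flow) area.
Plume center vt = 0.24 × 300 = 72 m, so the well at 66 m is 6 m upgradient of the peak.
√(4πDt) = 14.91 m, giving peak height M/(n_e·A·√(4πDt)) = 56/(0.37 × 340 × 14.91) = 0.02986 kg/m³.
(x−vt)²/(4Dt) = (-6)²/(4 × 0.059 × 300) = 0.5085; exp(−0.5085) = 0.6014.
C = 0.02986 × 0.6014 = 0.0180 kg/m³.

0.0180 kg/m³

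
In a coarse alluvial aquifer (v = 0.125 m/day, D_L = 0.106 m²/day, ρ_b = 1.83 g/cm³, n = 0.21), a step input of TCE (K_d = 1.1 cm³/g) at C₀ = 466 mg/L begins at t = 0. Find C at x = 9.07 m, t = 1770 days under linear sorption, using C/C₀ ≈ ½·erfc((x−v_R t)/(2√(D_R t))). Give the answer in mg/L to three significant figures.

455 mg/L

Retardation factor R = 1 + ρ_b·K_d/n = 1 + 1.83 × 1.1/0.21 = 10.59.
Sorption retards both mechanisms: v_R = v/R = 0.01180 m/day, D_R = D/R = 0.01001 m²/day.
v_R·t = 0.01180 × 1770 = 20.886 m; 2√(D_R t) = 8.418 m; argument = (9.07 − 20.886)/8.418 = -1.404.
C = C₀ × ½·erfc(-1.404) = 466 × 0.9765 = 455 mg/L.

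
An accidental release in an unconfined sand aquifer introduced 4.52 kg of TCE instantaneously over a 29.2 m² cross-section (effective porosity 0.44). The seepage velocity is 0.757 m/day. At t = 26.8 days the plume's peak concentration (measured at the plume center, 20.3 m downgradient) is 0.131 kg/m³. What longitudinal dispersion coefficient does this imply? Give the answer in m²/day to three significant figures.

At the plume center C_max = M/(n_e·A·√(4πDt)), so D = M²/(4πt·(n_e·A·C_max)²).
n_e·A·C_max = 0.44 × 29.2 × 0.131 = 1.683 kg/m.
D = 4.52²/(4π × 26.8 × 1.683²) = 0.0214 m²/day.

0.0214 m²/day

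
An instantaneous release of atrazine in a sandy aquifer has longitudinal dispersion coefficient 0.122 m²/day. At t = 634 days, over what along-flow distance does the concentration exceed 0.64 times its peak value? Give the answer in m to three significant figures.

The plume is Gaussian with σ = √(2Dt) = √(2 × 0.122 × 634) = 12.44 m.
C/C_peak = exp(−Δx²/(2σ²)) = 0.64 ⇒ Δx = σ·√(−2 ln 0.64) = 12.44 × 0.9448 = 11.75 m.
Width = 2Δx = 23.5 m.

23.5 m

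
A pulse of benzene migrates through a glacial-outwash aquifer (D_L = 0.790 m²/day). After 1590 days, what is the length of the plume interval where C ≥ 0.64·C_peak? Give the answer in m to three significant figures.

The plume is Gaussian with σ = √(2Dt) = √(2 × 0.790 × 1590) = 50.12 m.
C/C_peak = exp(−Δx²/(2σ²)) = 0.64 ⇒ Δx = σ·√(−2 ln 0.64) = 50.12 × 0.9448 = 47.35 m.
Width = 2Δx = 94.7 m.

94.7 m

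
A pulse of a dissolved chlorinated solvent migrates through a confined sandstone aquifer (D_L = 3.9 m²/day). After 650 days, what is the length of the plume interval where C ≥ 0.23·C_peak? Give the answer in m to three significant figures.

244 m

The plume is Gaussian with σ = √(2Dt) = √(2 × 3.9 × 650) = 71.20 m.
C/C_peak = exp(−Δx²/(2σ²)) = 0.23 ⇒ Δx = σ·√(−2 ln 0.23) = 71.20 × 1.714 = 122.0 m.
Width = 2Δx = 244 m.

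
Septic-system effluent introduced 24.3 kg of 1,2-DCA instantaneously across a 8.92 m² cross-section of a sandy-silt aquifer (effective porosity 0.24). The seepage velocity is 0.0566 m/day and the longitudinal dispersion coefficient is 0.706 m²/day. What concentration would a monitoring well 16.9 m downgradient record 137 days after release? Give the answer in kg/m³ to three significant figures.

0.262 kg/m³

For an instantaneous plane source, C(x,t) = M/(n_e·A·√(4πDt)) · exp(−(x−vt)²/(4Dt)), with n_e·A the pore (flow) area.
Plume center vt = 0.0566 × 137 = 7.7542 m, so the well at 16.9 m is 9.1458 m downgradient of the peak.
√(4πDt) = 34.86 m, giving peak height M/(n_e·A·√(4πDt)) = 24.3/(0.24 × 8.92 × 34.86) = 0.3256 kg/m³.
(x−vt)²/(4Dt) = (9.1458)²/(4 × 0.706 × 137) = 0.2162; exp(−0.2162) = 0.8056.
C = 0.3256 × 0.8056 = 0.262 kg/m³.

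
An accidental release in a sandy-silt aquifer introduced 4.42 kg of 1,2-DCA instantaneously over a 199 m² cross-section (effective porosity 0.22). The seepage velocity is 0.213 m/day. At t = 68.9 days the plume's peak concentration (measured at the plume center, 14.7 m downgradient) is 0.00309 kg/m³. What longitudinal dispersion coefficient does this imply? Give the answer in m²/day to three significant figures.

1.23 m²/day

At the plume center C_max = M/(n_e·A·√(4πDt)), so D = M²/(4πt·(n_e·A·C_max)²).
n_e·A·C_max = 0.22 × 199 × 0.00309 = 0.1353 kg/m.
D = 4.42²/(4π × 68.9 × 0.1353²) = 1.23 m²/day.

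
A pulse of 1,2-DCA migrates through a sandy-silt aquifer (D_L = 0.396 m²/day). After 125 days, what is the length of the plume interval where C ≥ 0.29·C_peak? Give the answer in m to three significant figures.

The plume is Gaussian with σ = √(2Dt) = √(2 × 0.396 × 125) = 9.950 m.
C/C_peak = exp(−Δx²/(2σ²)) = 0.29 ⇒ Δx = σ·√(−2 ln 0.29) = 9.950 × 1.573 = 15.65 m.
Width = 2Δx = 31.3 m.

31.3 m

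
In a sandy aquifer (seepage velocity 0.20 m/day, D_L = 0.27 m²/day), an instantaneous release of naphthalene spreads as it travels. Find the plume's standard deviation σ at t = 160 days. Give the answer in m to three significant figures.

Dispersive spreading gives a Gaussian with σ² = 2Dt; advection only shifts the center.
σ = √(2 × 0.27 × 160) = 9.30 m.

9.30 m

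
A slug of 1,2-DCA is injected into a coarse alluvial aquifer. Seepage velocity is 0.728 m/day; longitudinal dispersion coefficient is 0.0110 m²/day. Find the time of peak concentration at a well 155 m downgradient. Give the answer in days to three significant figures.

213 days

For the 1D instantaneous-source solution, setting ∂C/∂t = 0 at fixed x gives v²t² + 2Dt − x² = 0, so t = (√(D² + v²x²) − D)/v².
√(D² + v²x²) = √(0.0110² + 0.728² × 155²) = 112.8; v² = 0.529984.
t = (112.8 − 0.0110)/0.529984 = 213 days (vs. the pure-advection estimate x/v = 213 d).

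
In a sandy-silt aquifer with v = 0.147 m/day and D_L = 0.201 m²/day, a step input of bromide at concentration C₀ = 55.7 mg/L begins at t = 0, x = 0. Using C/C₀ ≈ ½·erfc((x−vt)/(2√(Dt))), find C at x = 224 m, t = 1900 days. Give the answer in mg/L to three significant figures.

54.4 mg/L

For a continuous step input, C/C₀ ≈ ½·erfc((x−vt)/(2√(Dt))).
vt = 0.147 × 1900 = 279.3 m and 2√(Dt) = 2√(0.201 × 1900) = 39.08 m.
Argument (x−vt)/(2√(Dt)) = (224 − 279.3)/39.08 = -1.415; ½·erfc(-1.415) = 0.9773.
C = 55.7 × 0.9773 = 54.4 mg/L.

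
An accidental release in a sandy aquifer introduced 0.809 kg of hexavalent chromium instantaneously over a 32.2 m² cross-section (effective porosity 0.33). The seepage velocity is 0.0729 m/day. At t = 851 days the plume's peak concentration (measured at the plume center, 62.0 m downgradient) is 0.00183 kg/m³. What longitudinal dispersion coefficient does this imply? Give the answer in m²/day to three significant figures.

At the plume center C_max = M/(n_e·A·√(4πDt)), so D = M²/(4πt·(n_e·A·C_max)²).
n_e·A·C_max = 0.33 × 32.2 × 0.00183 = 0.01945 kg/m.
D = 0.809²/(4π × 851 × 0.01945²) = 0.162 m²/day.

0.162 m²/day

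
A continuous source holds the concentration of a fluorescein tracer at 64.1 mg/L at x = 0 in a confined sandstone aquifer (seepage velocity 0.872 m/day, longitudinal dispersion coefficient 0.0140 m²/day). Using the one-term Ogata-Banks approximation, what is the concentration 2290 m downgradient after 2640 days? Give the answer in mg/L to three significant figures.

For a continuous step input, C/C₀ ≈ ½·erfc((x−vt)/(2√(Dt))).
vt = 0.872 × 2640 = 2302.08 m and 2√(Dt) = 2√(0.0140 × 2640) = 12.16 m.
Argument (x−vt)/(2√(Dt)) = (2290 − 2302.08)/12.16 = -0.9934; ½·erfc(-0.9934) = 0.9200.
C = 64.1 × 0.9200 = 59.0 mg/L.

59.0 mg/L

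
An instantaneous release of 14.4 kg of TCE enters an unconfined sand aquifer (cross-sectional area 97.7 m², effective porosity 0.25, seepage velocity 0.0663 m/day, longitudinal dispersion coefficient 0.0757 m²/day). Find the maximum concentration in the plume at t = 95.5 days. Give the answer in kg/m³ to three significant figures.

The peak of an instantaneous 1D plume sits at x = vt; there the Gaussian factor is 1 and C_max = M/(n_e·A·√(4πDt)), where n_e·A is the pore area the mass is dissolved in.
√(4πDt) = √(4π × 0.0757 × 95.5) = 9.531 m, so C_max = 14.4/(0.25 × 97.7 × 9.531) = 0.0619 kg/m³.

0.0619 kg/m³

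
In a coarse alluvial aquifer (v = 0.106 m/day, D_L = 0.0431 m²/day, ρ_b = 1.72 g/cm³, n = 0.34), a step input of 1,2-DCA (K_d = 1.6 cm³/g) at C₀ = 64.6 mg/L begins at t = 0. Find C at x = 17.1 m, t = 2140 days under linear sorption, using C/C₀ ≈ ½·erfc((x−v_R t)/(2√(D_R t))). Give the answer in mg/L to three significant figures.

Retardation factor R = 1 + ρ_b·K_d/n = 1 + 1.72 × 1.6/0.34 = 9.094.
Sorption retards both mechanisms: v_R = v/R = 0.01166 m/day, D_R = D/R = 0.004739 m²/day.
v_R·t = 0.01166 × 2140 = 24.9524 m; 2√(D_R t) = 6.369 m; argument = (17.1 − 24.9524)/6.369 = -1.233.
C = C₀ × ½·erfc(-1.233) = 64.6 × 0.9594 = 62.0 mg/L.

62.0 mg/L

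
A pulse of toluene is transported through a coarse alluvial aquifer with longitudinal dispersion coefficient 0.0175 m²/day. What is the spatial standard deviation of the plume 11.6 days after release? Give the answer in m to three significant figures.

0.637 m

Dispersive spreading gives a Gaussian with σ² = 2Dt; advection only shifts the center.
σ = √(2 × 0.0175 × 11.6) = 0.637 m.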